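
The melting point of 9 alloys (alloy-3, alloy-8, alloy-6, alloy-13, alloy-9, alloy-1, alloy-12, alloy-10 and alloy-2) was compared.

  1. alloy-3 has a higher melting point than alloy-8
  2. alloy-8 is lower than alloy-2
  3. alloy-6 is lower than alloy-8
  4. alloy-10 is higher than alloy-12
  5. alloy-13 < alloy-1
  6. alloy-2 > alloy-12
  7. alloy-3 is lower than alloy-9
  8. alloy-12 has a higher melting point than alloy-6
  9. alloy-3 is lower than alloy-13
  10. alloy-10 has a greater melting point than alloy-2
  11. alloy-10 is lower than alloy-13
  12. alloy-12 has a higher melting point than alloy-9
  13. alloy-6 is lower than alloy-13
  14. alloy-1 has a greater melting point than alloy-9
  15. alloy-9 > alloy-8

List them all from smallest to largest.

alloy-6 < alloy-8 < alloy-3 < alloy-9 < alloy-12 < alloy-2 < alloy-10 < alloy-13 < alloy-1

The consecutive links are each given: alloy-6 < alloy-8; alloy-8 < alloy-3; alloy-3 < alloy-9; alloy-9 < alloy-12; alloy-12 < alloy-2; alloy-2 < alloy-10; alloy-10 < alloy-13; alloy-13 < alloy-1.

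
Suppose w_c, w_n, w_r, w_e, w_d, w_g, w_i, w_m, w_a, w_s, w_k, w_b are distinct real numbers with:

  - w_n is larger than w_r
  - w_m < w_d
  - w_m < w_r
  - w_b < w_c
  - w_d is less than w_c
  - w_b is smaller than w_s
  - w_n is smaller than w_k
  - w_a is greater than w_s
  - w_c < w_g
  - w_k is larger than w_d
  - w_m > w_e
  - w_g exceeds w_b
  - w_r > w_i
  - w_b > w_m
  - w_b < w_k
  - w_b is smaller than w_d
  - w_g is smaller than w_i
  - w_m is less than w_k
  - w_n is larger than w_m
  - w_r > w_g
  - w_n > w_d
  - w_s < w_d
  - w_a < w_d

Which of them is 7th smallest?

w_c

The consecutive relations fix a unique order: w_e < w_m < w_b < w_s < w_a < w_d < w_c < w_g < w_i < w_r < w_n < w_k.
The 7th smallest is w_c.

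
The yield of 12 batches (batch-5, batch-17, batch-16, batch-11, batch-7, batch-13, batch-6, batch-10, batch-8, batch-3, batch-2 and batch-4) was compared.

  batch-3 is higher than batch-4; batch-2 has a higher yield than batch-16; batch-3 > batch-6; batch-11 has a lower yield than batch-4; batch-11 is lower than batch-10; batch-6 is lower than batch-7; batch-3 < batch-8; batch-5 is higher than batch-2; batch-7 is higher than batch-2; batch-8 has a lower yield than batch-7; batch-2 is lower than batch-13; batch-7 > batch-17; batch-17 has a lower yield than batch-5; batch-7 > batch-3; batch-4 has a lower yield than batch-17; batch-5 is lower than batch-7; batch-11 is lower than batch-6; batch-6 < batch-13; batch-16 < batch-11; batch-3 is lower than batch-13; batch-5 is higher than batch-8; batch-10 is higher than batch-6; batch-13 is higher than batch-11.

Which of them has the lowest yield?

batch-16

batch-11 is not least since batch-16 < batch-11; batch-4 is not least since batch-11 < batch-4; batch-6 is not least since batch-11 < batch-6; batch-2 is not least since batch-16 < batch-2; batch-3 is not least since batch-4 < batch-3; batch-8 is not least since batch-3 < batch-8; batch-17 is not least since batch-4 < batch-17; batch-13 is not least since batch-2 < batch-13; batch-10 is not least since batch-11 < batch-10; batch-5 is not least since batch-17 < batch-5; batch-7 is not least since batch-8 < batch-7.
Only batch-16 has nothing below it, so batch-16 is the lowest yield.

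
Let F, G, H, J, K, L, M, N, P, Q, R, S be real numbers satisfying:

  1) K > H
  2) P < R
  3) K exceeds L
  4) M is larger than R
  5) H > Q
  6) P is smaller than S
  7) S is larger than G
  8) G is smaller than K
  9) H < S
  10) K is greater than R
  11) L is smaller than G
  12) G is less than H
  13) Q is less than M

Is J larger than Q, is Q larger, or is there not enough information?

undetermined

Following every chain through Q: above Q we get H, S, K, M.
J is not reached, and no chain runs the other way from J to Q.
So the given relations leave the order of Q and J undetermined.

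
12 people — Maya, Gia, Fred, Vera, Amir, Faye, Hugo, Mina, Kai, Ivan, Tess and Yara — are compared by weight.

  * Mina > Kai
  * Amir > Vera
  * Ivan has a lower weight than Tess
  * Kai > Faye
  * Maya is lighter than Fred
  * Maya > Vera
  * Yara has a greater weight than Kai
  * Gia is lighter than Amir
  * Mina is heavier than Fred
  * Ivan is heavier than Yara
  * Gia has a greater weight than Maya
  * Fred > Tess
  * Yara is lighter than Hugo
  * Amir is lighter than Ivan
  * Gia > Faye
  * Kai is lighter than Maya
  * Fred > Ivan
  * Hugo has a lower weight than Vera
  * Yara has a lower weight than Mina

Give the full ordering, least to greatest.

The consecutive links are each given: Faye < Kai; Kai < Yara; Yara < Hugo; Hugo < Vera; Vera < Maya; Maya < Gia; Gia < Amir; Amir < Ivan; Ivan < Tess; Tess < Fred; Fred < Mina.

Faye < Kai < Yara < Hugo < Vera < Maya < Gia < Amir < Ivan < Tess < Fred < Mina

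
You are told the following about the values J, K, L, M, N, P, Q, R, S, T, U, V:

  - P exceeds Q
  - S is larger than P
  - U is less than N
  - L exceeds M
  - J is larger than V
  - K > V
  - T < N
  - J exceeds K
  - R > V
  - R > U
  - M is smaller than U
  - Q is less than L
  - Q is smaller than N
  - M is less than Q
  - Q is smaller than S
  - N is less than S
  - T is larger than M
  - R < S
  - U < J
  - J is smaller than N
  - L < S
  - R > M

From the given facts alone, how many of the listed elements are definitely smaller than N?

7

Directly below N: U, Q, T, J.
One step further: M, V, K (7 so far).
No other element is forced below N by the given relations, so the count is 7.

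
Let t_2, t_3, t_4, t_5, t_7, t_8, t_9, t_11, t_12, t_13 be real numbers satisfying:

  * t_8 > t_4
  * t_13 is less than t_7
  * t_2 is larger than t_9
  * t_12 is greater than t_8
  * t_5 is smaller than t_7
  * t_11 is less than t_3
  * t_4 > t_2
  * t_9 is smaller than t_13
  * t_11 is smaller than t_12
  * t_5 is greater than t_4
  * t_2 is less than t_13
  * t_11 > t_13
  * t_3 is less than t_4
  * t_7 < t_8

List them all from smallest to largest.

t_9 < t_2 < t_13 < t_11 < t_3 < t_4 < t_5 < t_7 < t_8 < t_12

The consecutive links are each given: t_9 < t_2; t_2 < t_13; t_13 < t_11; t_11 < t_3; t_3 < t_4; t_4 < t_5; t_5 < t_7; t_7 < t_8; t_8 < t_12.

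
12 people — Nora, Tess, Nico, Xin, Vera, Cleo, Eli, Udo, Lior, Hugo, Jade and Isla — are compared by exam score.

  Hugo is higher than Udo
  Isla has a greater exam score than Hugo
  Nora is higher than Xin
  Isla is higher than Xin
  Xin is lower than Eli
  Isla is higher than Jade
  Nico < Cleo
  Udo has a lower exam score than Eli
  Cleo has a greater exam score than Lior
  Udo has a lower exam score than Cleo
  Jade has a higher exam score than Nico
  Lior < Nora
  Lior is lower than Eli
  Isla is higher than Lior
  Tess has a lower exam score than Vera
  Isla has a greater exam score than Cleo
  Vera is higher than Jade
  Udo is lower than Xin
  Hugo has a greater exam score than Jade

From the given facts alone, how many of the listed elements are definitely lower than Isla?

From Isla the given relations immediately reach Lior, Cleo, Jade, Xin, Hugo.
From those, Nico, Udo — 7 in total.
Nothing else is reachable below Isla; 7 in all.

7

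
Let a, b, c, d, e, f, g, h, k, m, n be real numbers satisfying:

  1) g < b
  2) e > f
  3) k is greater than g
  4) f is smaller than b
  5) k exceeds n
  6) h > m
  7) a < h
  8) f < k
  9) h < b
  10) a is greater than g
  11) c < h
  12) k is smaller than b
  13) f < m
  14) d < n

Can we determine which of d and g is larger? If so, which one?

undetermined

Following every chain through d: above d we get n, k, b.
g is not reached, and no chain runs the other way from g to d.
So the given relations leave the order of d and g undetermined.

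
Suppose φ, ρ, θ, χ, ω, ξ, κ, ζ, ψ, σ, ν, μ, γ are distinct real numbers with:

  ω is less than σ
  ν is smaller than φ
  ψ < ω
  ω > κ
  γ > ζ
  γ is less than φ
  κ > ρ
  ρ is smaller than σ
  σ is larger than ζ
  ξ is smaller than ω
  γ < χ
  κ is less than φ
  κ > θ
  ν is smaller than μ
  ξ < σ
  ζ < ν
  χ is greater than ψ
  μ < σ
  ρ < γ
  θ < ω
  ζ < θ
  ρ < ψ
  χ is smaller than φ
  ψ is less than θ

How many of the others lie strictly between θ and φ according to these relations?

The relations place θ below φ. An element lies strictly between them when it is forced above θ and also forced below φ.
Above θ: {κ, ω, σ}. Below φ: {ρ, ζ, ν, γ, ψ, χ, κ}.
Intersection: {κ} — 1.

1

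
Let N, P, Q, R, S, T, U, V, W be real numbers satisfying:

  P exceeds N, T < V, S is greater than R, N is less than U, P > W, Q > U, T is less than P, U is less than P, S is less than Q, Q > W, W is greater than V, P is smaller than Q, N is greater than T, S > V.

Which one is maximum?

Q

Chaining downward from Q: directly below it, W, U, S, P; then T, N, V, R.
That covers every other element, and nothing is given above Q, so Q is the maximum.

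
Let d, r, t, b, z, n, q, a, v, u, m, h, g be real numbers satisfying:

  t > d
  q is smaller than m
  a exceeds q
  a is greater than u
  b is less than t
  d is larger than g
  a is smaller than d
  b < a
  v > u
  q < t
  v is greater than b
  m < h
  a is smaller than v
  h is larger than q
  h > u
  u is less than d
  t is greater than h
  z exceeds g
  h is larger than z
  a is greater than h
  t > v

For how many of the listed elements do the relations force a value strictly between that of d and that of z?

2

The relations place z below d. An element lies strictly between them when it is forced above z and also forced below d.
Above z: {h, a, v, t}. Below d: {b, q, u, m, g, h, a}.
Intersection: {h, a} — 2.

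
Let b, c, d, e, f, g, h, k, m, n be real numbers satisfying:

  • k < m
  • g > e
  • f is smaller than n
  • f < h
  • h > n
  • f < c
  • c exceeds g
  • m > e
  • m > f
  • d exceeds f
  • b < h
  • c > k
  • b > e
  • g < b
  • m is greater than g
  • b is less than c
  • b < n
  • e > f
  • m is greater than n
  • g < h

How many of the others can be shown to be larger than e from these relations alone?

6

Directly above e: g, b, m.
One step further: n, c, h (6 so far).
No other element is forced above e by the given relations, so the count is 6.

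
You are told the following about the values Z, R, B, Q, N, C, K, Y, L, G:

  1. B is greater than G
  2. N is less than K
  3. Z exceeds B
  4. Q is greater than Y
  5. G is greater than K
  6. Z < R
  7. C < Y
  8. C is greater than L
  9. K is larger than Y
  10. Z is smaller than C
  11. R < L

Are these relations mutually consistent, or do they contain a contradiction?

inconsistent

We have Y < K stated directly, yet also K < G < B < Z < R < L < C < Y by chaining the others — so K < Y. Contradiction.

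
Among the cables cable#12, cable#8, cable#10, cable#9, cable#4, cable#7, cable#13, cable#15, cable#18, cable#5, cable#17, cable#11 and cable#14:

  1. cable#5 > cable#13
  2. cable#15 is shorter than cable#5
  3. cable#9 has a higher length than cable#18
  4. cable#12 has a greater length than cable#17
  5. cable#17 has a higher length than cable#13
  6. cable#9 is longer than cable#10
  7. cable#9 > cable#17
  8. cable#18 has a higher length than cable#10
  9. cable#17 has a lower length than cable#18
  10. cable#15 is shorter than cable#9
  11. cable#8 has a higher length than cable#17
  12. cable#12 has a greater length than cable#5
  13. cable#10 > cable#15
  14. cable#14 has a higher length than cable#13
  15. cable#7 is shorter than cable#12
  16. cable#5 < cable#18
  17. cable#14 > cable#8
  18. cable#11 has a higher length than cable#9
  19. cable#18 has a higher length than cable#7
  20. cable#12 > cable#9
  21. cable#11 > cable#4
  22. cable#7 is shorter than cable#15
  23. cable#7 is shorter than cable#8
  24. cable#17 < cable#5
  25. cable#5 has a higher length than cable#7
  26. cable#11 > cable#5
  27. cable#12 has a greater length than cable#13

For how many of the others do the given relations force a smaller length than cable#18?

Directly below cable#18: cable#7, cable#17, cable#10, cable#5.
One step further: cable#15, cable#13 (6 so far).
No other element is forced below cable#18 by the given relations, so the count is 6.

6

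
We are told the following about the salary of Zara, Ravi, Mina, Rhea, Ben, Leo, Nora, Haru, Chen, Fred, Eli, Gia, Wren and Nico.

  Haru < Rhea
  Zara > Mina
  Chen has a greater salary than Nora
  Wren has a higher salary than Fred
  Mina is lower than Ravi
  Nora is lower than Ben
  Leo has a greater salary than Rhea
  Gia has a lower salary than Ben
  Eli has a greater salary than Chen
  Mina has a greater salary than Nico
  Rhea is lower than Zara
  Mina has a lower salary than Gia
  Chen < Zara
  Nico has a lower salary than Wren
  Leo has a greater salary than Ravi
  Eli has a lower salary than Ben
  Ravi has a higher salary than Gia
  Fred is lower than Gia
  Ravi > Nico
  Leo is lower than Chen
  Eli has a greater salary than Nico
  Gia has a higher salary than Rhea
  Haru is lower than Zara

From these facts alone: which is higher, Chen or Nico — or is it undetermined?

Chen

Link the given pairs in sequence: Nico < Mina; Mina < Gia; Gia < Ravi; Ravi < Leo; Leo < Chen.
Together: Nico < Mina < Gia < Ravi < Leo < Chen.
So Chen is higher.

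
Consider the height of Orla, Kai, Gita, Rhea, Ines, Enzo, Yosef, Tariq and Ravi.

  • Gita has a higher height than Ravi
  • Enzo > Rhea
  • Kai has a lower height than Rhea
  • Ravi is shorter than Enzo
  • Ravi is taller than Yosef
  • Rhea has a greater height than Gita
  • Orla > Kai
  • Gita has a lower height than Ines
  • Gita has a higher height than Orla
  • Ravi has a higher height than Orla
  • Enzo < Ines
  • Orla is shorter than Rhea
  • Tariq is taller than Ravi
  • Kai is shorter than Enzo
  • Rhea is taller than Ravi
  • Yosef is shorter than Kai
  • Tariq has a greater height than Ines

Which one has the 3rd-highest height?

Enzo

The consecutive relations fix a unique order: Yosef < Kai < Orla < Ravi < Gita < Rhea < Enzo < Ines < Tariq.
Counting 3 from the largest end gives Enzo.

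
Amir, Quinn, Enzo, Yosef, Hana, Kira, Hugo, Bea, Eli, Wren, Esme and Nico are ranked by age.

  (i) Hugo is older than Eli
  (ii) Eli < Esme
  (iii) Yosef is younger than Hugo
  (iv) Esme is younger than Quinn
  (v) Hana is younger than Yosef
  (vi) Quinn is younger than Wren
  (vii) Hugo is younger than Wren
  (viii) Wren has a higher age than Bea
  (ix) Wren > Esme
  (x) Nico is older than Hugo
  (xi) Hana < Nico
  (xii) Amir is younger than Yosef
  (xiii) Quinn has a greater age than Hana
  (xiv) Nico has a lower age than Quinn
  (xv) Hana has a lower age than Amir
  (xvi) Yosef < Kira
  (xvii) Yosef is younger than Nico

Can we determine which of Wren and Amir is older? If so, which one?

Wren

Following the relations from Amir: Amir < Yosef < Hugo < Nico < Quinn < Wren.
So Wren is older.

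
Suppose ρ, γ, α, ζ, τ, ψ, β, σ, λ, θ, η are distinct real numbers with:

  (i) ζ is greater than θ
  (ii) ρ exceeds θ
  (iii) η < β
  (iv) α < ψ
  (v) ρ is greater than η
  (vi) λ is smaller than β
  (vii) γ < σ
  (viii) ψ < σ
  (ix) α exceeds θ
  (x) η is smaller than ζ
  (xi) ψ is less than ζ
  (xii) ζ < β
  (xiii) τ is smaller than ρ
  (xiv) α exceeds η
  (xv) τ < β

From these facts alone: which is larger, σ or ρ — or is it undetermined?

Following every chain through σ: below σ we get θ, η, α, ψ, γ.
ρ is not reached, and no chain runs the other way from ρ to σ.
So the given relations leave the order of σ and ρ undetermined.

undetermined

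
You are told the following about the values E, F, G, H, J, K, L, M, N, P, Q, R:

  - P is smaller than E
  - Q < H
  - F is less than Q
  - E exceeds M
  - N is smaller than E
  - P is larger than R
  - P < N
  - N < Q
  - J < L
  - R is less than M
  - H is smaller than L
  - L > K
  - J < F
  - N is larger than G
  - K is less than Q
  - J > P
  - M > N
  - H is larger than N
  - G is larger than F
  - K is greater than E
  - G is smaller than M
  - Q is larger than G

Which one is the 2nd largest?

The consecutive relations fix a unique order: R < P < J < F < G < N < M < E < K < Q < H < L.
The 2nd largest is H.

H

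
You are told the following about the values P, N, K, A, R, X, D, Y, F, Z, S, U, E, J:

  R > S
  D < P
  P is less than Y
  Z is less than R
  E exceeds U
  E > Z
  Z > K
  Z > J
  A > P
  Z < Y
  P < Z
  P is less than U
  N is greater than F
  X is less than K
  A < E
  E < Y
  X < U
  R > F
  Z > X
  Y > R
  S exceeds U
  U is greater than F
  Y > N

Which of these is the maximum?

Chaining downward from Y: directly below it, P, N, Z, R, E; then F, J, D, X, U, A, K, S.
That covers every other element, and nothing is given above Y, so Y is the maximum.

Y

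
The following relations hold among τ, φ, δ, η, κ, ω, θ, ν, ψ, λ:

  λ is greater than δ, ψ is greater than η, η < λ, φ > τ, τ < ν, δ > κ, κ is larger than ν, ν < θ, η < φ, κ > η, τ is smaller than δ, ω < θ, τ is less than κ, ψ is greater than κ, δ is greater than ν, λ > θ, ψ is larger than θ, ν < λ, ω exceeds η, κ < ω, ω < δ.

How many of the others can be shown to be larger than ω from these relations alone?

From ω the given relations immediately reach δ, θ.
From those, λ, ψ — 4 in total.
Nothing else is reachable above ω; 4 in all.

4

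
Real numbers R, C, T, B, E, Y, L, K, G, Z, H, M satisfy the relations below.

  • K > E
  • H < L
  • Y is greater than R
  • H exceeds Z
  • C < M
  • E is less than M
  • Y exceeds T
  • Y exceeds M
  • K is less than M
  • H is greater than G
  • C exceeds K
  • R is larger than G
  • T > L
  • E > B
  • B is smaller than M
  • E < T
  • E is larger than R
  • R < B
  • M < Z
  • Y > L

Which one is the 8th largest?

K

The consecutive relations fix a unique order: G < R < B < E < K < C < M < Z < H < L < T < Y.
The 8th largest is K.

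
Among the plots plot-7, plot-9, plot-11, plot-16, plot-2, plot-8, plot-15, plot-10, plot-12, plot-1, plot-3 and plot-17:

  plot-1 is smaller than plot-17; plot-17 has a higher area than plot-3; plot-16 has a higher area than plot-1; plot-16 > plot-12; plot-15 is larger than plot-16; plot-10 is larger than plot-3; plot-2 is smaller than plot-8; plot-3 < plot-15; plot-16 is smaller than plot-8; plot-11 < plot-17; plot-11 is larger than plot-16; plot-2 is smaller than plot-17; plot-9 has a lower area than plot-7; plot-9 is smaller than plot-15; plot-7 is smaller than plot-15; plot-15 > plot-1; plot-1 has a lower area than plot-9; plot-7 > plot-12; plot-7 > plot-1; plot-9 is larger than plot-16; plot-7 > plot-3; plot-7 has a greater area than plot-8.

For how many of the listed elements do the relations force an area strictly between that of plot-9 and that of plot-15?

The relations place plot-9 below plot-15. An element lies strictly between them when it is forced above plot-9 and also forced below plot-15.
Above plot-9: {plot-7}. Below plot-15: {plot-12, plot-1, plot-2, plot-3, plot-16, plot-8, plot-7}.
Intersection: {plot-7} — 1.

1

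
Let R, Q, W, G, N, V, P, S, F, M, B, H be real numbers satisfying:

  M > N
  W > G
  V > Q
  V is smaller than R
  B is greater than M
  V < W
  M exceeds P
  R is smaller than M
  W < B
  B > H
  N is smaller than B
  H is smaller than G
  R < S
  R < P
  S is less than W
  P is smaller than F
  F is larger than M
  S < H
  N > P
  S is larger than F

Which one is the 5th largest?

Piecing the relations together gives one ordering: Q < V < R < P < N < M < F < S < H < G < W < B.
Counting 5 from the largest end gives S.

S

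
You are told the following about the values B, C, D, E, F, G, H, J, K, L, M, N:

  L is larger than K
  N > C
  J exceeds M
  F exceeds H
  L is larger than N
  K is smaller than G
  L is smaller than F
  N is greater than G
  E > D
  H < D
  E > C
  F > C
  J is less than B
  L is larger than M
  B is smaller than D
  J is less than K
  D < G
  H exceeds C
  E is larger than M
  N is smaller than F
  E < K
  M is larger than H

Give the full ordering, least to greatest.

C < H < M < J < B < D < E < K < G < N < L < F

Nothing is placed below C, so it is least; from there C < H; H < M; M < J; J < B; B < D; D < E; E < K; K < G; G < N; N < L; L < F, each given directly.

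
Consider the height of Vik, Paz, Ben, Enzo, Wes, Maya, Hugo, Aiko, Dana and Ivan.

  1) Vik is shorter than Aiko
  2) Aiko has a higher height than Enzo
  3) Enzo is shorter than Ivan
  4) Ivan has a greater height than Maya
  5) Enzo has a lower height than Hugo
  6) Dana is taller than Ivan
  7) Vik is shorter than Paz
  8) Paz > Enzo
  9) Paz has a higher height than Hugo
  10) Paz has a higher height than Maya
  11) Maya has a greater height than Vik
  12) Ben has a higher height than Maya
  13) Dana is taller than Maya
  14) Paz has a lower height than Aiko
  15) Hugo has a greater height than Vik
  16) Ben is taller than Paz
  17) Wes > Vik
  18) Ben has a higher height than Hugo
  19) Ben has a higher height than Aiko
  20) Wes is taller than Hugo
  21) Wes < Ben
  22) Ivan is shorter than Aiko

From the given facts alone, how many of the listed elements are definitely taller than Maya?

Directly above Maya: Paz, Ivan, Dana, Ben.
One step further: Aiko (5 so far).
Nothing else is reachable above Maya; 5 in all.

5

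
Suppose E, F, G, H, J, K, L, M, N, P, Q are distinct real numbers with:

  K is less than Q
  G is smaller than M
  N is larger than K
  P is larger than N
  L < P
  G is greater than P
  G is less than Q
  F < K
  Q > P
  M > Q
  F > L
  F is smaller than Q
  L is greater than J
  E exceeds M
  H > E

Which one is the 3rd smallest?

F

Chaining the given pairs: J < L < F < K < N < P < G < Q < M < E < H.
Counting 3 from the smallest end gives F.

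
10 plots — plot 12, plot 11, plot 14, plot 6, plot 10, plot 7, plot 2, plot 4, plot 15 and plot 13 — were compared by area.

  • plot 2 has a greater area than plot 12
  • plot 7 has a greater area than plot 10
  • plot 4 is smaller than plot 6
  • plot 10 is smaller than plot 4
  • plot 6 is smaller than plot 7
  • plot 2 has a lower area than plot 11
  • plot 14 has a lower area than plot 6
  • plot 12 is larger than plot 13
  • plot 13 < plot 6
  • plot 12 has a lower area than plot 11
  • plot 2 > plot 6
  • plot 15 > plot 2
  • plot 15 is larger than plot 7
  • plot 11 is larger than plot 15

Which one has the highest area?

Chaining downward from plot 11: directly below it, plot 12, plot 2, plot 15; then plot 13, plot 6, plot 7; then plot 10, plot 14, plot 4.
That covers every other element, and nothing is given above plot 11, so plot 11 is the highest area.

plot 11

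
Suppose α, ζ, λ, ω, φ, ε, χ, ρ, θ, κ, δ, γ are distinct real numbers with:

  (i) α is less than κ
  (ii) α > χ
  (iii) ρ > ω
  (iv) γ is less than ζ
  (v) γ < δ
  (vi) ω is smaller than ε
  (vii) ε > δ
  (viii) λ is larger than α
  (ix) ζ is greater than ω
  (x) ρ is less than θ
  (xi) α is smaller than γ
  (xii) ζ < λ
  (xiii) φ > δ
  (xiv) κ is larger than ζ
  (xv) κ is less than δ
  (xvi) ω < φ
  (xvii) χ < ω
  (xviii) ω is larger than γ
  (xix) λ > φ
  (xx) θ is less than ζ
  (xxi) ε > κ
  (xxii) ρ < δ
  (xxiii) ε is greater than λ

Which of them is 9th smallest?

Chaining the given pairs: χ < α < γ < ω < ρ < θ < ζ < κ < δ < φ < λ < ε.
Counting 9 from the smallest end gives δ.

δ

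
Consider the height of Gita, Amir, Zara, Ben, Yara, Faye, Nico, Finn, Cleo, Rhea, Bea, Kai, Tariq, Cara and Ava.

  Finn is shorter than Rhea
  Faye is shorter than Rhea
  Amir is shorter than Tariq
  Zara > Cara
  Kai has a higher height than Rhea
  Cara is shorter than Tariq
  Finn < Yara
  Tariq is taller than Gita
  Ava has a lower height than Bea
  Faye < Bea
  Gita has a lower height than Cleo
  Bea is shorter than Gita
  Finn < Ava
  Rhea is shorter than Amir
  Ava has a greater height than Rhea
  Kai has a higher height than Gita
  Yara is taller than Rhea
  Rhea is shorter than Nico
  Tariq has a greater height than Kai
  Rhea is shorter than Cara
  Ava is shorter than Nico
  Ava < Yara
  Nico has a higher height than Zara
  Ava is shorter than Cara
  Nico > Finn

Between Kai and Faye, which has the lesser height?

The relevant relations are Faye < Rhea; Rhea < Ava; Ava < Bea; Bea < Gita; Gita < Kai.
Chaining these gives Faye < Rhea < Ava < Bea < Gita < Kai.
So Faye < Kai; Faye is the shorter of the two.

Faye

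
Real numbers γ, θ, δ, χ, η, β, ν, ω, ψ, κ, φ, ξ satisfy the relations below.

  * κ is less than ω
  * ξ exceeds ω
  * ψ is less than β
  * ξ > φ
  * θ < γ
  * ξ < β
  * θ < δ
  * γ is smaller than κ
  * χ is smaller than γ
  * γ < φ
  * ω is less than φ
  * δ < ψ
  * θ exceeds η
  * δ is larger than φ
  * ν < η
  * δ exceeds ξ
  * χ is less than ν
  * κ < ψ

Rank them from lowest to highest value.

χ < ν < η < θ < γ < κ < ω < φ < ξ < δ < ψ < β

Nothing is placed below χ, so it is least; from there χ < ν; ν < η; η < θ; θ < γ; γ < κ; κ < ω; ω < φ; φ < ξ; ξ < δ; δ < ψ; ψ < β, each given directly.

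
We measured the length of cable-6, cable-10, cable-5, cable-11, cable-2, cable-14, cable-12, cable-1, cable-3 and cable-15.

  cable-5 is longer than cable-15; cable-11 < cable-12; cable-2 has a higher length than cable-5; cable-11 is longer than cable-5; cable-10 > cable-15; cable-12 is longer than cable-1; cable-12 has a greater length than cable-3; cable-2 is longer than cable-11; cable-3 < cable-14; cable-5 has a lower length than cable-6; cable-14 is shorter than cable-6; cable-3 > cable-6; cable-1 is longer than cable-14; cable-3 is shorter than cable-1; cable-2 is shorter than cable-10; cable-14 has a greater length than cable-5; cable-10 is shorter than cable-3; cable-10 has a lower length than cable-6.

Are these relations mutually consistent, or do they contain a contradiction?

Chaining the given relations yields cable-6 < cable-3 < cable-14, so cable-6 < cable-14. But one relation states cable-14 < cable-6. These cannot both hold.

inconsistent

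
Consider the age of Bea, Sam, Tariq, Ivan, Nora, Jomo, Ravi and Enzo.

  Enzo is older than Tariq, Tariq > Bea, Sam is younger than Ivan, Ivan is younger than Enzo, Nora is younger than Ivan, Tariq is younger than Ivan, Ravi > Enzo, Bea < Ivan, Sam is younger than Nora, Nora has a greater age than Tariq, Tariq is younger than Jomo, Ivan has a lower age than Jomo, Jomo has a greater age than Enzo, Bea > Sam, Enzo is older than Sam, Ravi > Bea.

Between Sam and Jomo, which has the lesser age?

Sam

Sam < Bea and Bea < Tariq give Sam < Tariq.
With Tariq < Nora: Sam < Bea < Tariq < Nora.
Then Nora < Ivan extends the chain to Ivan.
Then Ivan < Enzo extends the chain to Enzo.
With Enzo < Jomo: Sam < Bea < Tariq < Nora < Ivan < Enzo < Jomo.
So Sam < Jomo; Sam is the younger of the two.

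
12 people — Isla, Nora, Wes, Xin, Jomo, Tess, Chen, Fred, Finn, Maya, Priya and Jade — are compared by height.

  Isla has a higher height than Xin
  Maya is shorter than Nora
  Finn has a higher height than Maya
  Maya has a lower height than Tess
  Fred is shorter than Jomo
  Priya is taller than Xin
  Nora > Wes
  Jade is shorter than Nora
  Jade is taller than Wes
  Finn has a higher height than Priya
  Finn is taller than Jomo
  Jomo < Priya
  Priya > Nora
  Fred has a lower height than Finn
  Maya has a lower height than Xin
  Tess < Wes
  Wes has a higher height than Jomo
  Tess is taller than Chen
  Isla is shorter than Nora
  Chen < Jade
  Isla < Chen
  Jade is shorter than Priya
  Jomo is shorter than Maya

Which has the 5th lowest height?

Isla

The consecutive relations fix a unique order: Fred < Jomo < Maya < Xin < Isla < Chen < Tess < Wes < Jade < Nora < Priya < Finn.
Counting 5 from the smallest end gives Isla.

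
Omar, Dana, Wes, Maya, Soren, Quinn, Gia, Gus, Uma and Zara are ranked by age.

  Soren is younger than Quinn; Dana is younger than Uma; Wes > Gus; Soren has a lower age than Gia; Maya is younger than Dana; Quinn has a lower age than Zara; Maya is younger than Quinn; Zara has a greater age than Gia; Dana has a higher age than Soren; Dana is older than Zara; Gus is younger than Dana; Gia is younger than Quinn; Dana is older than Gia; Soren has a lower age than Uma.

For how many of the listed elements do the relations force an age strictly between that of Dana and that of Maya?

The relations place Maya below Dana. An element lies strictly between them when it is forced above Maya and also forced below Dana.
Above Maya: {Quinn, Zara, Uma}. Below Dana: {Soren, Gia, Quinn, Zara, Gus}.
Intersection: {Quinn, Zara} — 2.

2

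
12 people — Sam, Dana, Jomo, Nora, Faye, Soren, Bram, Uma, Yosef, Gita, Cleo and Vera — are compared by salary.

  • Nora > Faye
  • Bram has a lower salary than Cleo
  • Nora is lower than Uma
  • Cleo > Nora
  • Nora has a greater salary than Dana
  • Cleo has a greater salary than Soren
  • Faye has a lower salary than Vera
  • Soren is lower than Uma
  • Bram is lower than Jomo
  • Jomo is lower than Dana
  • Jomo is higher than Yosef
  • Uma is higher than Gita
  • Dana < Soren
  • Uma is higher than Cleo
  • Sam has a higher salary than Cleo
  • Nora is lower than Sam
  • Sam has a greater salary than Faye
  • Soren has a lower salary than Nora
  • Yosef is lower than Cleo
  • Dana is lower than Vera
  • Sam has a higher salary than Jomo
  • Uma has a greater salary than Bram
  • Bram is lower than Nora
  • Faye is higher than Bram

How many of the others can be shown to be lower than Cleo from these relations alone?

From Cleo the given relations immediately reach Bram, Yosef, Soren, Nora.
From those, Faye, Dana — 6 in total.
From those, Jomo — 7 in total.
Nothing else is reachable below Cleo; 7 in all.

7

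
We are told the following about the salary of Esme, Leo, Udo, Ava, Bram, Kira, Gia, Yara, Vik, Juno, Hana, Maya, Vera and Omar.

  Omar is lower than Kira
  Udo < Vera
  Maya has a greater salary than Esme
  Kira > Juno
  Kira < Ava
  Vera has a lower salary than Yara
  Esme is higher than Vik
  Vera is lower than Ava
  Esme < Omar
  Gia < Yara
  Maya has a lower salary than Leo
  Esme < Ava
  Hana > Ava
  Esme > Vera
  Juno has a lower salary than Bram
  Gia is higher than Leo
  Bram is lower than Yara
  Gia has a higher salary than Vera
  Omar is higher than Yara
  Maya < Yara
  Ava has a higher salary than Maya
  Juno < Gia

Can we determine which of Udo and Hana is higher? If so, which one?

Udo < Vera and Vera < Esme give Udo < Esme.
Then Esme < Maya extends the chain to Maya.
With Maya < Leo: Udo < Vera < Esme < Maya < Leo.
With Leo < Gia: Udo < Vera < Esme < Maya < Leo < Gia.
With Gia < Yara: Udo < Vera < Esme < Maya < Leo < Gia < Yara.
With Yara < Omar: Udo < Vera < Esme < Maya < Leo < Gia < Yara < Omar.
Then Omar < Kira extends the chain to Kira.
With Kira < Ava: Udo < Vera < Esme < Maya < Leo < Gia < Yara < Omar < Kira < Ava.
Then Ava < Hana extends the chain to Hana.
So Hana is higher.

Hana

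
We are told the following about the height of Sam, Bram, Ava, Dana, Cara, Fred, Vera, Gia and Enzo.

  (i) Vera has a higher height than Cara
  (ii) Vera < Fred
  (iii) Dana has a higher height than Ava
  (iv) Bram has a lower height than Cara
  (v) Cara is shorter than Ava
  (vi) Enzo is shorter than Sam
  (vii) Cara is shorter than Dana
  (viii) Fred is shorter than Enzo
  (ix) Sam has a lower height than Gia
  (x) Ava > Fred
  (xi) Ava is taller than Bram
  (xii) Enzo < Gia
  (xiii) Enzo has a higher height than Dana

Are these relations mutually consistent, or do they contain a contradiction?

consistent

Every relation is compatible with Bram < Cara < Vera < Fred < Ava < Dana < Enzo < Sam < Gia; the set is consistent.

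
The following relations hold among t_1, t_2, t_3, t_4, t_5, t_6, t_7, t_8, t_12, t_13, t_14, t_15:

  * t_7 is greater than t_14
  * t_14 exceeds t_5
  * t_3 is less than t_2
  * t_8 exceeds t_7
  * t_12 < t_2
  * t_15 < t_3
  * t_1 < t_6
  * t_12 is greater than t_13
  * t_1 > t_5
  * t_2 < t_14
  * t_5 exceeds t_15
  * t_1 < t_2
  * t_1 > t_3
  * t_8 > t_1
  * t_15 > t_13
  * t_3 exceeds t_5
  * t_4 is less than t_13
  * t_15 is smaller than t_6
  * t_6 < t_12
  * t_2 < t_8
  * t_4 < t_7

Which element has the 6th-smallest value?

Chaining the given pairs: t_4 < t_13 < t_15 < t_5 < t_3 < t_1 < t_6 < t_12 < t_2 < t_14 < t_7 < t_8.
Counting 6 from the smallest end gives t_1.

t_1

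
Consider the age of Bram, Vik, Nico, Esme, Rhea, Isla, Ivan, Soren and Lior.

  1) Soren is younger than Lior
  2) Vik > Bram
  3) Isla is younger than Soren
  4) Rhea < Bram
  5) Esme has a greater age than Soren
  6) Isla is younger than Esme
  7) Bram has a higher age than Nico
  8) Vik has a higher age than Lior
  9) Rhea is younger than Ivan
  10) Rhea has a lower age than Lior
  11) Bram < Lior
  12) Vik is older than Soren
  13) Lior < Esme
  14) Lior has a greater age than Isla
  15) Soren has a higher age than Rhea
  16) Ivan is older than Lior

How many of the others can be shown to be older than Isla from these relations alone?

5

From Isla the given relations immediately reach Soren, Lior, Esme.
From those, Ivan, Vik — 5 in total.
No other element is forced above Isla by the given relations, so the count is 5.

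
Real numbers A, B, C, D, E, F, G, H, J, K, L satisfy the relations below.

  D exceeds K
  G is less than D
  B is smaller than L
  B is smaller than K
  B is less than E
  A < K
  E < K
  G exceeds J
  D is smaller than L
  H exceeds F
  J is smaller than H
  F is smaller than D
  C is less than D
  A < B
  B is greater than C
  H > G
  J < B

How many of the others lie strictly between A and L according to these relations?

4

Chaining upward from A reaches: B, E, K, D.
Chaining downward from L reaches: J, C, F, B, E, G, K, D.
Strictly between A and L are those in both lists: B, E, K, D — 4 elements.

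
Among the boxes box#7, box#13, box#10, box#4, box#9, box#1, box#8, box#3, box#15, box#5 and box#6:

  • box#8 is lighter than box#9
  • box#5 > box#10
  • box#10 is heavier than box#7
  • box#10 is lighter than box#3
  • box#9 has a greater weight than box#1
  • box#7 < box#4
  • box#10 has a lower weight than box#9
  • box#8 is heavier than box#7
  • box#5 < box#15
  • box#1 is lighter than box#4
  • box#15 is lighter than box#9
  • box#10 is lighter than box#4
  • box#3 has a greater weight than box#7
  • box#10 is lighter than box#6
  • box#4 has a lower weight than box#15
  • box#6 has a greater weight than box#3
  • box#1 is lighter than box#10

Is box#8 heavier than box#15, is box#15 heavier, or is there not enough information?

Following every chain through box#8: above box#8 we get box#9; below box#8 we get box#7.
box#15 is not reached, and no chain runs the other way from box#15 to box#8.
So the given relations leave the order of box#8 and box#15 undetermined.

undetermined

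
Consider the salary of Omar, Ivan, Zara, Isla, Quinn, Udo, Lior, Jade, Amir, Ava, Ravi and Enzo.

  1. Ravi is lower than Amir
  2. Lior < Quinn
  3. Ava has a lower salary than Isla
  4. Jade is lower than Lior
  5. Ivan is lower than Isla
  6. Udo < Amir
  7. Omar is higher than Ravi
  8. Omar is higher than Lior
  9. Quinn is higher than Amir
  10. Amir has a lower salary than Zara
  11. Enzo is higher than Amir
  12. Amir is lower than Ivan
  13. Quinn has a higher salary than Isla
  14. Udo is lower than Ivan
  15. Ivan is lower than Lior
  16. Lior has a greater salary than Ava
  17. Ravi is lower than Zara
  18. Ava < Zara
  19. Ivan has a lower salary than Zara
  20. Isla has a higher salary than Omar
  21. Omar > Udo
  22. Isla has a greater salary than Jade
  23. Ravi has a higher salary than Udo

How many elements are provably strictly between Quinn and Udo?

6

The relations place Udo below Quinn. An element lies strictly between them when it is forced above Udo and also forced below Quinn.
Above Udo: {Ravi, Amir, Ivan, Lior, Zara, Omar, Isla, Enzo}. Below Quinn: {Jade, Ava, Ravi, Amir, Ivan, Lior, Omar, Isla}.
Intersection: {Ravi, Amir, Ivan, Lior, Omar, Isla} — 6.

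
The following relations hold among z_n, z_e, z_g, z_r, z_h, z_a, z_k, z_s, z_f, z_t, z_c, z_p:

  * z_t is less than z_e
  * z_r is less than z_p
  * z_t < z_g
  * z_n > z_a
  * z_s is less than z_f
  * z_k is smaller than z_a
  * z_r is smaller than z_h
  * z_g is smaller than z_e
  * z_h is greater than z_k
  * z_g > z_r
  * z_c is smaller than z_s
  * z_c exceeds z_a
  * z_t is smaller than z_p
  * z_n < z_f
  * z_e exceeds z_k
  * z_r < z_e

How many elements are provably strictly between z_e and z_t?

1

Chaining upward from z_t reaches: z_g, z_p.
Chaining downward from z_e reaches: z_r, z_g, z_k.
Strictly between z_t and z_e are those in both lists: z_g — 1 element.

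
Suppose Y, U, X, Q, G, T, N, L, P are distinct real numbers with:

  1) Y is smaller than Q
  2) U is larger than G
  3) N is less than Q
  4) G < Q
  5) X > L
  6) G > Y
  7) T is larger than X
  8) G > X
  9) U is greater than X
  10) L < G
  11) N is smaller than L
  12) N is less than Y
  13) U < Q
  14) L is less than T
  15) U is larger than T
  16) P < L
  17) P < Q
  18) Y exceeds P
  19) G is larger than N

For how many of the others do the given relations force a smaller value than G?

5

From G the given relations immediately reach N, L, X, Y.
From those, P — 5 in total.
No other element is forced below G by the given relations, so the count is 5.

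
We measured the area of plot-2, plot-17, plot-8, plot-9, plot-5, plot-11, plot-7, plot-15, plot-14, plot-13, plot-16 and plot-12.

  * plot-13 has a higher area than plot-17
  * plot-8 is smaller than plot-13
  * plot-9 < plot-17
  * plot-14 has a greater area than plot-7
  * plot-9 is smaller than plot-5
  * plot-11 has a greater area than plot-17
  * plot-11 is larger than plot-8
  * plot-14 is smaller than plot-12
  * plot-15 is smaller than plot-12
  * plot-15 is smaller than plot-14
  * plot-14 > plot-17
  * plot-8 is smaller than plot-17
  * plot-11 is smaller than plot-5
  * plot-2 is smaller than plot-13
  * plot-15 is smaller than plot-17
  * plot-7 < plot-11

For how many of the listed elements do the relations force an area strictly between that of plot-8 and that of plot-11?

1

The relations place plot-8 below plot-11. An element lies strictly between them when it is forced above plot-8 and also forced below plot-11.
Above plot-8: {plot-17, plot-5, plot-13, plot-14, plot-12}. Below plot-11: {plot-15, plot-7, plot-9, plot-17}.
Intersection: {plot-17} — 1.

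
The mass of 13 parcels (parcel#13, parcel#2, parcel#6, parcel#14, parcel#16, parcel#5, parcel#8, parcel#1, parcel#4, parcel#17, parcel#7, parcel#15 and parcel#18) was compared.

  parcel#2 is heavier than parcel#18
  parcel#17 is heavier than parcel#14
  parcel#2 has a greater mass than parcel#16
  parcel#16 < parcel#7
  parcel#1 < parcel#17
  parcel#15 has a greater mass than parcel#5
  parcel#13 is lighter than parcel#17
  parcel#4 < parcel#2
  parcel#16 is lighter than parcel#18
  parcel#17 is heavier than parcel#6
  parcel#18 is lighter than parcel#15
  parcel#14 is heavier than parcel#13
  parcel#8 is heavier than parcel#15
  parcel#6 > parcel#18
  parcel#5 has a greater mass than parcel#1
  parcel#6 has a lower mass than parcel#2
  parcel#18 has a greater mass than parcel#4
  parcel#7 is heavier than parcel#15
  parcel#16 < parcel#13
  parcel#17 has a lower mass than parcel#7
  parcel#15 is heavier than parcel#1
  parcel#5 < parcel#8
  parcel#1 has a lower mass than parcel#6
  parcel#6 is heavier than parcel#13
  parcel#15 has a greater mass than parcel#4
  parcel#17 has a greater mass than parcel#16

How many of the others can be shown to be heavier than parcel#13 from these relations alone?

From parcel#13 the given relations immediately reach parcel#6, parcel#14, parcel#17.
From those, parcel#2, parcel#7 — 5 in total.
No other element is forced above parcel#13 by the given relations, so the count is 5.

5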